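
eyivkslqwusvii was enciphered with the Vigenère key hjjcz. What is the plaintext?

Repeat the key across the ciphertext: hjjczhjjczhjjc
e(4)−h(7): -3≡23 → x
y(24)−j(9): 15 → p
i(8)−j(9): -1≡25 → z
v(21)−c(2): 19 → t
k(10)−z(25): -15≡11 → l
s(18)−h(7): 11 → l
l(11)−j(9): 2 → c
q(16)−j(9): 7 → h
w(22)−c(2): 20 → u
u(20)−z(25): -5≡21 → v
s(18)−h(7): 11 → l
v(21)−j(9): 12 → m
i(8)−j(9): -1≡25 → z
i(8)−c(2): 6 → g

xpztllchuvlmzg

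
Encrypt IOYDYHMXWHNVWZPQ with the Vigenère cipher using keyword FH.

NVDKDOREBOSCBGUX

Repeat the key across the message: FHFHFHFHFHFHFHFH
I(8)+F(5): 13 → N
O(14)+H(7): 21 → V
Y(24)+F(5): 29≡3 → D
D(3)+H(7): 10 → K
Y(24)+F(5): 29≡3 → D
H(7)+H(7): 14 → O
M(12)+F(5): 17 → R
X(23)+H(7): 30≡4 → E
W(22)+F(5): 27≡1 → B
H(7)+H(7): 14 → O
N(13)+F(5): 18 → S
V(21)+H(7): 28≡2 → C
W(22)+F(5): 27≡1 → B
Z(25)+H(7): 32≡6 → G
P(15)+F(5): 20 → U
Q(16)+H(7): 23 → X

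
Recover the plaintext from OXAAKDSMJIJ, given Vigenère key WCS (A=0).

Repeat the key across the ciphertext: WCSWCSWCSWC
O(14)−W(22): -8≡18 → S
X(23)−C(2): 21 → V
A(0)−S(18): -18≡8 → I
A(0)−W(22): -22≡4 → E
K(10)−C(2): 8 → I
D(3)−S(18): -15≡11 → L
S(18)−W(22): -4≡22 → W
M(12)−C(2): 10 → K
J(9)−S(18): -9≡17 → R
I(8)−W(22): -14≡12 → M
J(9)−C(2): 7 → H

SVIEILWKRMH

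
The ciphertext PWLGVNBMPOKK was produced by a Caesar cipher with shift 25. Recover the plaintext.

QXMHWOCNQPLL

P(15): 15−25=-10≡16 → Q
W(22): 22−25=-3≡23 → X
L(11): 11−25=-14≡12 → M
G(6): 6−25=-19≡7 → H
V(21): 21−25=-4≡22 → W
N(13): 13−25=-12≡14 → O
B(1): 1−25=-24≡2 → C
M(12): 12−25=-13≡13 → N
P(15): 15−25=-10≡16 → Q
O(14): 14−25=-11≡15 → P
K(10): 10−25=-15≡11 → L
K(10): 10−25=-15≡11 → L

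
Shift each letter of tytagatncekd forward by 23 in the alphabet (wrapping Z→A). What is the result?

t(19): 19+23=42≡16 → q
y(24): 24+23=47≡21 → v
t(19): 19+23=42≡16 → q
a(0): 0+23=23 → x
g(6): 6+23=29≡3 → d
a(0): 0+23=23 → x
t(19): 19+23=42≡16 → q
n(13): 13+23=36≡10 → k
c(2): 2+23=25 → z
e(4): 4+23=27≡1 → b
k(10): 10+23=33≡7 → h
d(3): 3+23=26≡0 → a

qvqxdxqkzbha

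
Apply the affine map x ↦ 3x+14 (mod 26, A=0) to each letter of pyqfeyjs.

hikdaipq

p(15): 3·15+14=59≡7 → h
y(24): 3·24+14=86≡8 → i
q(16): 3·16+14=62≡10 → k
f(5): 3·5+14=29≡3 → d
e(4): 3·4+14=26≡0 → a
y(24): 3·24+14=86≡8 → i
j(9): 3·9+14=41≡15 → p
s(18): 3·18+14=68≡16 → q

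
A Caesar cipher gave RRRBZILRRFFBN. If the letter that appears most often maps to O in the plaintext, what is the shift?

The most frequent ciphertext letter is R (appears 5 times).
R is position 17; O is position 14.
Shift = 3.

3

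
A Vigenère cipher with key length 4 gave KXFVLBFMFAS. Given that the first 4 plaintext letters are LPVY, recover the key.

ZIKX

Subtract each crib letter from the matching ciphertext letter (mod 26):
K(10)−L(11)=-1≡25 → Z
X(23)−P(15)=8 → I
F(5)−V(21)=-16≡10 → K
V(21)−Y(24)=-3≡23 → X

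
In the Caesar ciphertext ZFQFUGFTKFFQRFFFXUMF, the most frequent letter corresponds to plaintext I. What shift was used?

The most frequent ciphertext letter is F (appears 9 times).
F is position 5; I is position 8.
Shift = -3≡23.

23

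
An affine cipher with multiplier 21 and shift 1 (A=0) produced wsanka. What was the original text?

The inverse of 21 mod 26 is 5, since 21·5=105≡1. Apply D(y)=5·(y−1) mod 26:
w(22): 5·(22−1)=105≡1 → b
s(18): 5·(18−1)=85≡7 → h
a(0): 5·(0−1)=-5≡21 → v
n(13): 5·(13−1)=60≡8 → i
k(10): 5·(10−1)=45≡19 → t
a(0): 5·(0−1)=-5≡21 → v

bhvitv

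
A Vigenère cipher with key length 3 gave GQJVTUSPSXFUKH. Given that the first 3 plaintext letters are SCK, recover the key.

Subtract each crib letter from the matching ciphertext letter (mod 26):
G(6)−S(18)=-12≡14 → O
Q(16)−C(2)=14 → O
J(9)−K(10)=-1≡25 → Z

OOZ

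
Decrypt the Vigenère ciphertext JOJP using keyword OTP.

VVUB

Repeat the key across the ciphertext: OTPO
J(9)−O(14): -5≡21 → V
O(14)−T(19): -5≡21 → V
J(9)−P(15): -6≡20 → U
P(15)−O(14): 1 → B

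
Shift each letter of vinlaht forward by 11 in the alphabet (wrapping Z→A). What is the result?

gtywlse

v(21): 21+11=32≡6 → g
i(8): 8+11=19 → t
n(13): 13+11=24 → y
l(11): 11+11=22 → w
a(0): 0+11=11 → l
h(7): 7+11=18 → s
t(19): 19+11=30≡4 → e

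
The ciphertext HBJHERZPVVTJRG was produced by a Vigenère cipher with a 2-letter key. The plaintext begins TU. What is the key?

OH

Subtract each crib letter from the matching ciphertext letter (mod 26):
H(7)−T(19)=-12≡14 → O
B(1)−U(20)=-19≡7 → H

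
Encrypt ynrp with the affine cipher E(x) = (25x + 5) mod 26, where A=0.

hsoq

y(24): 25·24+5=605≡7 → h
n(13): 25·13+5=330≡18 → s
r(17): 25·17+5=430≡14 → o
p(15): 25·15+5=380≡16 → q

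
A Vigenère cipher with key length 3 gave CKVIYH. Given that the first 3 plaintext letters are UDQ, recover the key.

IHF

Subtract each crib letter from the matching ciphertext letter (mod 26):
C(2)−U(20)=-18≡8 → I
K(10)−D(3)=7 → H
V(21)−Q(16)=5 → F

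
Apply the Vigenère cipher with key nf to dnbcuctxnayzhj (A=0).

Repeat the key across the message: nfnfnfnfnfnfnf
d(3)+n(13): 16 → q
n(13)+f(5): 18 → s
b(1)+n(13): 14 → o
c(2)+f(5): 7 → h
u(20)+n(13): 33≡7 → h
c(2)+f(5): 7 → h
t(19)+n(13): 32≡6 → g
x(23)+f(5): 28≡2 → c
n(13)+n(13): 26≡0 → a
a(0)+f(5): 5 → f
y(24)+n(13): 37≡11 → l
z(25)+f(5): 30≡4 → e
h(7)+n(13): 20 → u
j(9)+f(5): 14 → o

qsohhhgcafleuo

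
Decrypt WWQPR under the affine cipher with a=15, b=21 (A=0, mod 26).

The inverse of 15 mod 26 is 7, since 15·7=105≡1. Apply D(y)=7·(y−21) mod 26:
W(22): 7·(22−21)=7 → H
W(22): 7·(22−21)=7 → H
Q(16): 7·(16−21)=-35≡17 → R
P(15): 7·(15−21)=-42≡10 → K
R(17): 7·(17−21)=-28≡24 → Y

HHRKY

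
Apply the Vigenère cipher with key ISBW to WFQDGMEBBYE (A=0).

EXRZOEFXJQF

Repeat the key across the message: ISBWISBWISB
W(22)+I(8): 30≡4 → E
F(5)+S(18): 23 → X
Q(16)+B(1): 17 → R
D(3)+W(22): 25 → Z
G(6)+I(8): 14 → O
M(12)+S(18): 30≡4 → E
E(4)+B(1): 5 → F
B(1)+W(22): 23 → X
B(1)+I(8): 9 → J
Y(24)+S(18): 42≡16 → Q
E(4)+B(1): 5 → F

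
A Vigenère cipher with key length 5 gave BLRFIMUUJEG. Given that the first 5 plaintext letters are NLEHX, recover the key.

Subtract each crib letter from the matching ciphertext letter (mod 26):
B(1)−N(13)=-12≡14 → O
L(11)−L(11)=0 → A
R(17)−E(4)=13 → N
F(5)−H(7)=-2≡24 → Y
I(8)−X(23)=-15≡11 → L

OANYL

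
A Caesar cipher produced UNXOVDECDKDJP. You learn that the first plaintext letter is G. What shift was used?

From the crib: U(20)−G(6)=14, so the shift is 14.

14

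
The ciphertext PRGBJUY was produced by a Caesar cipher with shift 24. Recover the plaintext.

RTIDLWA

P(15): 15−24=-9≡17 → R
R(17): 17−24=-7≡19 → T
G(6): 6−24=-18≡8 → I
B(1): 1−24=-23≡3 → D
J(9): 9−24=-15≡11 → L
U(20): 20−24=-4≡22 → W
Y(24): 24−24=0 → A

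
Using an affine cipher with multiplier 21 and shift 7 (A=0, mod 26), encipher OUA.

PLH

O(14): 21·14+7=301≡15 → P
U(20): 21·20+7=427≡11 → L
A(0): 21·0+7=7 → H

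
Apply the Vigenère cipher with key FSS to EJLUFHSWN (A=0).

Repeat the key across the message: FSSFSSFSS
E(4)+F(5): 9 → J
J(9)+S(18): 27≡1 → B
L(11)+S(18): 29≡3 → D
U(20)+F(5): 25 → Z
F(5)+S(18): 23 → X
H(7)+S(18): 25 → Z
S(18)+F(5): 23 → X
W(22)+S(18): 40≡14 → O
N(13)+S(18): 31≡5 → F

JBDZXZXOF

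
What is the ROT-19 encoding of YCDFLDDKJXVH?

RVWYEWWDCQOA

Y(24): 24+19=43≡17 → R
C(2): 2+19=21 → V
D(3): 3+19=22 → W
F(5): 5+19=24 → Y
L(11): 11+19=30≡4 → E
D(3): 3+19=22 → W
D(3): 3+19=22 → W
K(10): 10+19=29≡3 → D
J(9): 9+19=28≡2 → C
X(23): 23+19=42≡16 → Q
V(21): 21+19=40≡14 → O
H(7): 7+19=26≡0 → A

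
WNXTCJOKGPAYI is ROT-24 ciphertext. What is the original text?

W(22): 22−24=-2≡24 → Y
N(13): 13−24=-11≡15 → P
X(23): 23−24=-1≡25 → Z
T(19): 19−24=-5≡21 → V
C(2): 2−24=-22≡4 → E
J(9): 9−24=-15≡11 → L
O(14): 14−24=-10≡16 → Q
K(10): 10−24=-14≡12 → M
G(6): 6−24=-18≡8 → I
P(15): 15−24=-9≡17 → R
A(0): 0−24=-24≡2 → C
Y(24): 24−24=0 → A
I(8): 8−24=-16≡10 → K

YPZVELQMIRCAK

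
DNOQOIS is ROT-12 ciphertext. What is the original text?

D(3): 3−12=-9≡17 → R
N(13): 13−12=1 → B
O(14): 14−12=2 → C
Q(16): 16−12=4 → E
O(14): 14−12=2 → C
I(8): 8−12=-4≡22 → W
S(18): 18−12=6 → G

RBCECWG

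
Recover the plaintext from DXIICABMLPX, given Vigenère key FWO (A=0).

YBUDGMWQXKB

Repeat the key across the ciphertext: FWOFWOFWOFW
D(3)−F(5): -2≡24 → Y
X(23)−W(22): 1 → B
I(8)−O(14): -6≡20 → U
I(8)−F(5): 3 → D
C(2)−W(22): -20≡6 → G
A(0)−O(14): -14≡12 → M
B(1)−F(5): -4≡22 → W
M(12)−W(22): -10≡16 → Q
L(11)−O(14): -3≡23 → X
P(15)−F(5): 10 → K
X(23)−W(22): 1 → B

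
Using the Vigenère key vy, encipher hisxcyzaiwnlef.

cgnvxwuyduijzd

Repeat the key across the message: vyvyvyvyvyvyvy
h(7)+v(21): 28≡2 → c
i(8)+y(24): 32≡6 → g
s(18)+v(21): 39≡13 → n
x(23)+y(24): 47≡21 → v
c(2)+v(21): 23 → x
y(24)+y(24): 48≡22 → w
z(25)+v(21): 46≡20 → u
a(0)+y(24): 24 → y
i(8)+v(21): 29≡3 → d
w(22)+y(24): 46≡20 → u
n(13)+v(21): 34≡8 → i
l(11)+y(24): 35≡9 → j
e(4)+v(21): 25 → z
f(5)+y(24): 29≡3 → d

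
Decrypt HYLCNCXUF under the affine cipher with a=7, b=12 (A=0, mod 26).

The inverse of 7 mod 26 is 15, since 7·15=105≡1. Apply D(y)=15·(y−12) mod 26:
H(7): 15·(7−12)=-75≡3 → D
Y(24): 15·(24−12)=180≡24 → Y
L(11): 15·(11−12)=-15≡11 → L
C(2): 15·(2−12)=-150≡6 → G
N(13): 15·(13−12)=15 → P
C(2): 15·(2−12)=-150≡6 → G
X(23): 15·(23−12)=165≡9 → J
U(20): 15·(20−12)=120≡16 → Q
F(5): 15·(5−12)=-105≡25 → Z

DYLGPGJQZ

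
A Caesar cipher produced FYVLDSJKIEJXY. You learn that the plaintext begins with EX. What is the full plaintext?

EXUKCRIJHDIWX

From the crib: F(5)−E(4)=1, so the shift is 1.
Subtract 1 from each ciphertext letter:
F(5): 5−1=4 → E
Y(24): 24−1=23 → X
V(21): 21−1=20 → U
L(11): 11−1=10 → K
D(3): 3−1=2 → C
S(18): 18−1=17 → R
J(9): 9−1=8 → I
K(10): 10−1=9 → J
I(8): 8−1=7 → H
E(4): 4−1=3 → D
J(9): 9−1=8 → I
X(23): 23−1=22 → W
Y(24): 24−1=23 → X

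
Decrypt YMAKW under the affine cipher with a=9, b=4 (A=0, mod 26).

IYOSC

The inverse of 9 mod 26 is 3, since 9·3=27≡1. Apply D(y)=3·(y−4) mod 26:
Y(24): 3·(24−4)=60≡8 → I
M(12): 3·(12−4)=24 → Y
A(0): 3·(0−4)=-12≡14 → O
K(10): 3·(10−4)=18 → S
W(22): 3·(22−4)=54≡2 → C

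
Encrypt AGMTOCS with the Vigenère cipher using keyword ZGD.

ZMPSUFR

Repeat the key across the message: ZGDZGDZ
A(0)+Z(25): 25 → Z
G(6)+G(6): 12 → M
M(12)+D(3): 15 → P
T(19)+Z(25): 44≡18 → S
O(14)+G(6): 20 → U
C(2)+D(3): 5 → F
S(18)+Z(25): 43≡17 → R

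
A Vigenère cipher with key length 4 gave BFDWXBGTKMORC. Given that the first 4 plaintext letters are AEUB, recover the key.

Subtract each crib letter from the matching ciphertext letter (mod 26):
B(1)−A(0)=1 → B
F(5)−E(4)=1 → B
D(3)−U(20)=-17≡9 → J
W(22)−B(1)=21 → V

BBJV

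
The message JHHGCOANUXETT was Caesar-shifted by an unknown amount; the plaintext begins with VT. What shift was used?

14

From the crib: J(9)−V(21)=-12≡14, so the shift is 14.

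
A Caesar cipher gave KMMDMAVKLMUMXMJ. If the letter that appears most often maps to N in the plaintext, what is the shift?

The most frequent ciphertext letter is M (appears 6 times).
M is position 12; N is position 13.
Shift = -1≡25.

25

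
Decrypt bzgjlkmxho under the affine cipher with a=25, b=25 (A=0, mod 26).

yatqopncsl

The inverse of 25 mod 26 is 25, since 25·25=625≡1. Apply D(y)=25·(y−25) mod 26:
b(1): 25·(1−25)=-600≡24 → y
z(25): 25·(25−25)=0 → a
g(6): 25·(6−25)=-475≡19 → t
j(9): 25·(9−25)=-400≡16 → q
l(11): 25·(11−25)=-350≡14 → o
k(10): 25·(10−25)=-375≡15 → p
m(12): 25·(12−25)=-325≡13 → n
x(23): 25·(23−25)=-50≡2 → c
h(7): 25·(7−25)=-450≡18 → s
o(14): 25·(14−25)=-275≡11 → l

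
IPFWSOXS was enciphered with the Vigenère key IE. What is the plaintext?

Repeat the key across the ciphertext: IEIEIEIE
I(8)−I(8): 0 → A
P(15)−E(4): 11 → L
F(5)−I(8): -3≡23 → X
W(22)−E(4): 18 → S
S(18)−I(8): 10 → K
O(14)−E(4): 10 → K
X(23)−I(8): 15 → P
S(18)−E(4): 14 → O

ALXSKKPO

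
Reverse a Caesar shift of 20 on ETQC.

KZWI

E(4): 4−20=-16≡10 → K
T(19): 19−20=-1≡25 → Z
Q(16): 16−20=-4≡22 → W
C(2): 2−20=-18≡8 → I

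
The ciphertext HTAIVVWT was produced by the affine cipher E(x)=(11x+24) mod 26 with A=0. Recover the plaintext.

PJMIVVOJ

The inverse of 11 mod 26 is 19, since 11·19=209≡1. Apply D(y)=19·(y−24) mod 26:
H(7): 19·(7−24)=-323≡15 → P
T(19): 19·(19−24)=-95≡9 → J
A(0): 19·(0−24)=-456≡12 → M
I(8): 19·(8−24)=-304≡8 → I
V(21): 19·(21−24)=-57≡21 → V
V(21): 19·(21−24)=-57≡21 → V
W(22): 19·(22−24)=-38≡14 → O
T(19): 19·(19−24)=-95≡9 → J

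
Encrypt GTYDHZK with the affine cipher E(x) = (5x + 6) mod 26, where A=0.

KXWVPBE

G(6): 5·6+6=36≡10 → K
T(19): 5·19+6=101≡23 → X
Y(24): 5·24+6=126≡22 → W
D(3): 5·3+6=21 → V
H(7): 5·7+6=41≡15 → P
Z(25): 5·25+6=131≡1 → B
K(10): 5·10+6=56≡4 → E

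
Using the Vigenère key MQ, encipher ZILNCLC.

Repeat the key across the message: MQMQMQM
Z(25)+M(12): 37≡11 → L
I(8)+Q(16): 24 → Y
L(11)+M(12): 23 → X
N(13)+Q(16): 29≡3 → D
C(2)+M(12): 14 → O
L(11)+Q(16): 27≡1 → B
C(2)+M(12): 14 → O

LYXDOBO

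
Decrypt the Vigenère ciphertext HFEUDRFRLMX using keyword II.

ZXWMVJXJDEP

Repeat the key across the ciphertext: IIIIIIIIIII
H(7)−I(8): -1≡25 → Z
F(5)−I(8): -3≡23 → X
E(4)−I(8): -4≡22 → W
U(20)−I(8): 12 → M
D(3)−I(8): -5≡21 → V
R(17)−I(8): 9 → J
F(5)−I(8): -3≡23 → X
R(17)−I(8): 9 → J
L(11)−I(8): 3 → D
M(12)−I(8): 4 → E
X(23)−I(8): 15 → P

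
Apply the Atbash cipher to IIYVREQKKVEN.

I(8) → R(17)
I(8) → R(17)
Y(24) → B(1)
V(21) → E(4)
R(17) → I(8)
E(4) → V(21)
Q(16) → J(9)
K(10) → P(15)
K(10) → P(15)
V(21) → E(4)
E(4) → V(21)
N(13) → M(12)

RRBEIVJPPEVM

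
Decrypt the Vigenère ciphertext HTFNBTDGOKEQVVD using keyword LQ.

Repeat the key across the ciphertext: LQLQLQLQLQLQLQL
H(7)−L(11): -4≡22 → W
T(19)−Q(16): 3 → D
F(5)−L(11): -6≡20 → U
N(13)−Q(16): -3≡23 → X
B(1)−L(11): -10≡16 → Q
T(19)−Q(16): 3 → D
D(3)−L(11): -8≡18 → S
G(6)−Q(16): -10≡16 → Q
O(14)−L(11): 3 → D
K(10)−Q(16): -6≡20 → U
E(4)−L(11): -7≡19 → T
Q(16)−Q(16): 0 → A
V(21)−L(11): 10 → K
V(21)−Q(16): 5 → F
D(3)−L(11): -8≡18 → S

WDUXQDSQDUTAKFS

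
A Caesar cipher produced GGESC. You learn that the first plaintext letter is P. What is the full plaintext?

PPNBL

From the crib: G(6)−P(15)=-9≡17, so the shift is 17.
Subtract 17 from each ciphertext letter:
G(6): 6−17=-11≡15 → P
G(6): 6−17=-11≡15 → P
E(4): 4−17=-13≡13 → N
S(18): 18−17=1 → B
C(2): 2−17=-15≡11 → L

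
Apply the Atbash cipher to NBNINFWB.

MYMRMUDY

N(13) → M(12)
B(1) → Y(24)
N(13) → M(12)
I(8) → R(17)
N(13) → M(12)
F(5) → U(20)
W(22) → D(3)
B(1) → Y(24)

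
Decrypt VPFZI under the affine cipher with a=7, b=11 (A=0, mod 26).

The inverse of 7 mod 26 is 15, since 7·15=105≡1. Apply D(y)=15·(y−11) mod 26:
V(21): 15·(21−11)=150≡20 → U
P(15): 15·(15−11)=60≡8 → I
F(5): 15·(5−11)=-90≡14 → O
Z(25): 15·(25−11)=210≡2 → C
I(8): 15·(8−11)=-45≡7 → H

UIOCH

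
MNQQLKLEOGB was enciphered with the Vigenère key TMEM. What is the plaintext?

TBMESYHSVUX

Repeat the key across the ciphertext: TMEMTMEMTME
M(12)−T(19): -7≡19 → T
N(13)−M(12): 1 → B
Q(16)−E(4): 12 → M
Q(16)−M(12): 4 → E
L(11)−T(19): -8≡18 → S
K(10)−M(12): -2≡24 → Y
L(11)−E(4): 7 → H
E(4)−M(12): -8≡18 → S
O(14)−T(19): -5≡21 → V
G(6)−M(12): -6≡20 → U
B(1)−E(4): -3≡23 → X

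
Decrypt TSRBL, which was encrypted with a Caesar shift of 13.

T(19): 19−13=6 → G
S(18): 18−13=5 → F
R(17): 17−13=4 → E
B(1): 1−13=-12≡14 → O
L(11): 11−13=-2≡24 → Y

GFEOY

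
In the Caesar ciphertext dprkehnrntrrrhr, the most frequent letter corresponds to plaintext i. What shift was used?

9

The most frequent ciphertext letter is r (appears 6 times).
r is position 17; i is position 8.
Shift = 9.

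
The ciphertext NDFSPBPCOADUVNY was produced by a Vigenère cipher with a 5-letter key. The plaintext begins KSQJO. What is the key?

Subtract each crib letter from the matching ciphertext letter (mod 26):
N(13)−K(10)=3 → D
D(3)−S(18)=-15≡11 → L
F(5)−Q(16)=-11≡15 → P
S(18)−J(9)=9 → J
P(15)−O(14)=1 → B

DLPJB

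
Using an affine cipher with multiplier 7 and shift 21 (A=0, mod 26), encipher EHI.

XSZ

E(4): 7·4+21=49≡23 → X
H(7): 7·7+21=70≡18 → S
I(8): 7·8+21=77≡25 → Z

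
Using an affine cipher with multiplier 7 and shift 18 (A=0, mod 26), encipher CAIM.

GSWY

C(2): 7·2+18=32≡6 → G
A(0): 7·0+18=18 → S
I(8): 7·8+18=74≡22 → W
M(12): 7·12+18=102≡24 → Y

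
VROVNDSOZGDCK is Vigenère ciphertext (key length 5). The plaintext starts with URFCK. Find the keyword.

BAJTD

Subtract each crib letter from the matching ciphertext letter (mod 26):
V(21)−U(20)=1 → B
R(17)−R(17)=0 → A
O(14)−F(5)=9 → J
V(21)−C(2)=19 → T
N(13)−K(10)=3 → D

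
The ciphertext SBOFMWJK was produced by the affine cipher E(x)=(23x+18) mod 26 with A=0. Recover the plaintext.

The inverse of 23 mod 26 is 17, since 23·17=391≡1. Apply D(y)=17·(y−18) mod 26:
S(18): 17·(18−18)=0 → A
B(1): 17·(1−18)=-289≡23 → X
O(14): 17·(14−18)=-68≡10 → K
F(5): 17·(5−18)=-221≡13 → N
M(12): 17·(12−18)=-102≡2 → C
W(22): 17·(22−18)=68≡16 → Q
J(9): 17·(9−18)=-153≡3 → D
K(10): 17·(10−18)=-136≡20 → U

AXKNCQDU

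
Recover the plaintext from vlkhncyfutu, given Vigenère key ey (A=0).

Repeat the key across the ciphertext: eyeyeyeyeye
v(21)−e(4): 17 → r
l(11)−y(24): -13≡13 → n
k(10)−e(4): 6 → g
h(7)−y(24): -17≡9 → j
n(13)−e(4): 9 → j
c(2)−y(24): -22≡4 → e
y(24)−e(4): 20 → u
f(5)−y(24): -19≡7 → h
u(20)−e(4): 16 → q
t(19)−y(24): -5≡21 → v
u(20)−e(4): 16 → q

rngjjeuhqvq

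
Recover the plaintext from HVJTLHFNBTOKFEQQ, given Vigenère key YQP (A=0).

Repeat the key across the ciphertext: YQPYQPYQPYQPYQPY
H(7)−Y(24): -17≡9 → J
V(21)−Q(16): 5 → F
J(9)−P(15): -6≡20 → U
T(19)−Y(24): -5≡21 → V
L(11)−Q(16): -5≡21 → V
H(7)−P(15): -8≡18 → S
F(5)−Y(24): -19≡7 → H
N(13)−Q(16): -3≡23 → X
B(1)−P(15): -14≡12 → M
T(19)−Y(24): -5≡21 → V
O(14)−Q(16): -2≡24 → Y
K(10)−P(15): -5≡21 → V
F(5)−Y(24): -19≡7 → H
E(4)−Q(16): -12≡14 → O
Q(16)−P(15): 1 → B
Q(16)−Y(24): -8≡18 → S

JFUVVSHXMVYVHOBS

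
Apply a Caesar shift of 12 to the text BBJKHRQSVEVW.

B(1): 1+12=13 → N
B(1): 1+12=13 → N
J(9): 9+12=21 → V
K(10): 10+12=22 → W
H(7): 7+12=19 → T
R(17): 17+12=29≡3 → D
Q(16): 16+12=28≡2 → C
S(18): 18+12=30≡4 → E
V(21): 21+12=33≡7 → H
E(4): 4+12=16 → Q
V(21): 21+12=33≡7 → H
W(22): 22+12=34≡8 → I

NNVWTDCEHQHI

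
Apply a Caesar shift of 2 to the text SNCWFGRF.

UPEYHITH

S(18): 18+2=20 → U
N(13): 13+2=15 → P
C(2): 2+2=4 → E
W(22): 22+2=24 → Y
F(5): 5+2=7 → H
G(6): 6+2=8 → I
R(17): 17+2=19 → T
F(5): 5+2=7 → H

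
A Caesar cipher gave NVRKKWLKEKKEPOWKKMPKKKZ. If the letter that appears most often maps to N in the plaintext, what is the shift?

The most frequent ciphertext letter is K (appears 10 times).
K is position 10; N is position 13.
Shift = -3≡23.

23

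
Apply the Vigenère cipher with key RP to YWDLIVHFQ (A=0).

Repeat the key across the message: RPRPRPRPR
Y(24)+R(17): 41≡15 → P
W(22)+P(15): 37≡11 → L
D(3)+R(17): 20 → U
L(11)+P(15): 26≡0 → A
I(8)+R(17): 25 → Z
V(21)+P(15): 36≡10 → K
H(7)+R(17): 24 → Y
F(5)+P(15): 20 → U
Q(16)+R(17): 33≡7 → H

PLUAZKYUH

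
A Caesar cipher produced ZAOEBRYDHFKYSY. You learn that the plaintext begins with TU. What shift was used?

From the crib: Z(25)−T(19)=6, so the shift is 6.

6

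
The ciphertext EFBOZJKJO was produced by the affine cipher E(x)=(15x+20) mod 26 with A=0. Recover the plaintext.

The inverse of 15 mod 26 is 7, since 15·7=105≡1. Apply D(y)=7·(y−20) mod 26:
E(4): 7·(4−20)=-112≡18 → S
F(5): 7·(5−20)=-105≡25 → Z
B(1): 7·(1−20)=-133≡23 → X
O(14): 7·(14−20)=-42≡10 → K
Z(25): 7·(25−20)=35≡9 → J
J(9): 7·(9−20)=-77≡1 → B
K(10): 7·(10−20)=-70≡8 → I
J(9): 7·(9−20)=-77≡1 → B
O(14): 7·(14−20)=-42≡10 → K

SZXKJBIBK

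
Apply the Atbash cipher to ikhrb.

rpsiy

i(8) → r(17)
k(10) → p(15)
h(7) → s(18)
r(17) → i(8)
b(1) → y(24)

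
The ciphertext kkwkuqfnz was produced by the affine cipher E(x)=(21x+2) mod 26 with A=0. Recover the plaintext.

The inverse of 21 mod 26 is 5, since 21·5=105≡1. Apply D(y)=5·(y−2) mod 26:
k(10): 5·(10−2)=40≡14 → o
k(10): 5·(10−2)=40≡14 → o
w(22): 5·(22−2)=100≡22 → w
k(10): 5·(10−2)=40≡14 → o
u(20): 5·(20−2)=90≡12 → m
q(16): 5·(16−2)=70≡18 → s
f(5): 5·(5−2)=15 → p
n(13): 5·(13−2)=55≡3 → d
z(25): 5·(25−2)=115≡11 → l

oowomspdl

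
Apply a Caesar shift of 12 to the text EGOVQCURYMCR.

E(4): 4+12=16 → Q
G(6): 6+12=18 → S
O(14): 14+12=26≡0 → A
V(21): 21+12=33≡7 → H
Q(16): 16+12=28≡2 → C
C(2): 2+12=14 → O
U(20): 20+12=32≡6 → G
R(17): 17+12=29≡3 → D
Y(24): 24+12=36≡10 → K
M(12): 12+12=24 → Y
C(2): 2+12=14 → O
R(17): 17+12=29≡3 → D

QSAHCOGDKYOD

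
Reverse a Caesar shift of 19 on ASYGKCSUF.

A(0): 0−19=-19≡7 → H
S(18): 18−19=-1≡25 → Z
Y(24): 24−19=5 → F
G(6): 6−19=-13≡13 → N
K(10): 10−19=-9≡17 → R
C(2): 2−19=-17≡9 → J
S(18): 18−19=-1≡25 → Z
U(20): 20−19=1 → B
F(5): 5−19=-14≡12 → M

HZFNRJZBM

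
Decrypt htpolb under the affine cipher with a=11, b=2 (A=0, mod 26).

rlnuph

The inverse of 11 mod 26 is 19, since 11·19=209≡1. Apply D(y)=19·(y−2) mod 26:
h(7): 19·(7−2)=95≡17 → r
t(19): 19·(19−2)=323≡11 → l
p(15): 19·(15−2)=247≡13 → n
o(14): 19·(14−2)=228≡20 → u
l(11): 19·(11−2)=171≡15 → p
b(1): 19·(1−2)=-19≡7 → h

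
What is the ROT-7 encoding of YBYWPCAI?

Y(24): 24+7=31≡5 → F
B(1): 1+7=8 → I
Y(24): 24+7=31≡5 → F
W(22): 22+7=29≡3 → D
P(15): 15+7=22 → W
C(2): 2+7=9 → J
A(0): 0+7=7 → H
I(8): 8+7=15 → P

FIFDWJHP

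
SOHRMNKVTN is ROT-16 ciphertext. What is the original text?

CYRBWXUFDX

S(18): 18−16=2 → C
O(14): 14−16=-2≡24 → Y
H(7): 7−16=-9≡17 → R
R(17): 17−16=1 → B
M(12): 12−16=-4≡22 → W
N(13): 13−16=-3≡23 → X
K(10): 10−16=-6≡20 → U
V(21): 21−16=5 → F
T(19): 19−16=3 → D
N(13): 13−16=-3≡23 → X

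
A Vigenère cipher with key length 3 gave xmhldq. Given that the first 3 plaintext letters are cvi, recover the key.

Subtract each crib letter from the matching ciphertext letter (mod 26):
x(23)−c(2)=21 → v
m(12)−v(21)=-9≡17 → r
h(7)−i(8)=-1≡25 → z

vrz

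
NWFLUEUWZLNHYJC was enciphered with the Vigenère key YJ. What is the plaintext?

Repeat the key across the ciphertext: YJYJYJYJYJYJYJY
N(13)−Y(24): -11≡15 → P
W(22)−J(9): 13 → N
F(5)−Y(24): -19≡7 → H
L(11)−J(9): 2 → C
U(20)−Y(24): -4≡22 → W
E(4)−J(9): -5≡21 → V
U(20)−Y(24): -4≡22 → W
W(22)−J(9): 13 → N
Z(25)−Y(24): 1 → B
L(11)−J(9): 2 → C
N(13)−Y(24): -11≡15 → P
H(7)−J(9): -2≡24 → Y
Y(24)−Y(24): 0 → A
J(9)−J(9): 0 → A
C(2)−Y(24): -22≡4 → E

PNHCWVWNBCPYAAE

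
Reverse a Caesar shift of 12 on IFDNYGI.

I(8): 8−12=-4≡22 → W
F(5): 5−12=-7≡19 → T
D(3): 3−12=-9≡17 → R
N(13): 13−12=1 → B
Y(24): 24−12=12 → M
G(6): 6−12=-6≡20 → U
I(8): 8−12=-4≡22 → W

WTRBMUW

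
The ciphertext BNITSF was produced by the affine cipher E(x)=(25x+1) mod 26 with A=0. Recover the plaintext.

The inverse of 25 mod 26 is 25, since 25·25=625≡1. Apply D(y)=25·(y−1) mod 26:
B(1): 25·(1−1)=0 → A
N(13): 25·(13−1)=300≡14 → O
I(8): 25·(8−1)=175≡19 → T
T(19): 25·(19−1)=450≡8 → I
S(18): 25·(18−1)=425≡9 → J
F(5): 25·(5−1)=100≡22 → W

AOTIJW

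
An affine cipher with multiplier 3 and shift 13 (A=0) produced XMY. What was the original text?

MRV

The inverse of 3 mod 26 is 9, since 3·9=27≡1. Apply D(y)=9·(y−13) mod 26:
X(23): 9·(23−13)=90≡12 → M
M(12): 9·(12−13)=-9≡17 → R
Y(24): 9·(24−13)=99≡21 → V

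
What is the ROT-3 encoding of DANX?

D(3): 3+3=6 → G
A(0): 0+3=3 → D
N(13): 13+3=16 → Q
X(23): 23+3=26≡0 → A

GDQA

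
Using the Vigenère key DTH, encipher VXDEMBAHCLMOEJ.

Repeat the key across the message: DTHDTHDTHDTHDT
V(21)+D(3): 24 → Y
X(23)+T(19): 42≡16 → Q
D(3)+H(7): 10 → K
E(4)+D(3): 7 → H
M(12)+T(19): 31≡5 → F
B(1)+H(7): 8 → I
A(0)+D(3): 3 → D
H(7)+T(19): 26≡0 → A
C(2)+H(7): 9 → J
L(11)+D(3): 14 → O
M(12)+T(19): 31≡5 → F
O(14)+H(7): 21 → V
E(4)+D(3): 7 → H
J(9)+T(19): 28≡2 → C

YQKHFIDAJOFVHC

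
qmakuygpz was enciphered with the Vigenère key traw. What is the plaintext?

xvaobhgtg

Repeat the key across the ciphertext: trawtrawt
q(16)−t(19): -3≡23 → x
m(12)−r(17): -5≡21 → v
a(0)−a(0): 0 → a
k(10)−w(22): -12≡14 → o
u(20)−t(19): 1 → b
y(24)−r(17): 7 → h
g(6)−a(0): 6 → g
p(15)−w(22): -7≡19 → t
z(25)−t(19): 6 → g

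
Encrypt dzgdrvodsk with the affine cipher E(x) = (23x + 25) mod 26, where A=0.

d(3): 23·3+25=94≡16 → q
z(25): 23·25+25=600≡2 → c
g(6): 23·6+25=163≡7 → h
d(3): 23·3+25=94≡16 → q
r(17): 23·17+25=416≡0 → a
v(21): 23·21+25=508≡14 → o
o(14): 23·14+25=347≡9 → j
d(3): 23·3+25=94≡16 → q
s(18): 23·18+25=439≡23 → x
k(10): 23·10+25=255≡21 → v

qchqaojqxv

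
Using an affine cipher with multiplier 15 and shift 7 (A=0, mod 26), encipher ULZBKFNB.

VQSWBEUW

U(20): 15·20+7=307≡21 → V
L(11): 15·11+7=172≡16 → Q
Z(25): 15·25+7=382≡18 → S
B(1): 15·1+7=22 → W
K(10): 15·10+7=157≡1 → B
F(5): 15·5+7=82≡4 → E
N(13): 15·13+7=202≡20 → U
B(1): 15·1+7=22 → W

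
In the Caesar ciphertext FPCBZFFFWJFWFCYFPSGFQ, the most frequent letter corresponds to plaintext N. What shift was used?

18

The most frequent ciphertext letter is F (appears 8 times).
F is position 5; N is position 13.
Shift = -8≡18.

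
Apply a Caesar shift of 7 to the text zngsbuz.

gunzibg

z(25): 25+7=32≡6 → g
n(13): 13+7=20 → u
g(6): 6+7=13 → n
s(18): 18+7=25 → z
b(1): 1+7=8 → i
u(20): 20+7=27≡1 → b
z(25): 25+7=32≡6 → g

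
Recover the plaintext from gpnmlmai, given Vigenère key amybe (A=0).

gdplhmok

Repeat the key across the ciphertext: amybeamy
g(6)−a(0): 6 → g
p(15)−m(12): 3 → d
n(13)−y(24): -11≡15 → p
m(12)−b(1): 11 → l
l(11)−e(4): 7 → h
m(12)−a(0): 12 → m
a(0)−m(12): -12≡14 → o
i(8)−y(24): -16≡10 → k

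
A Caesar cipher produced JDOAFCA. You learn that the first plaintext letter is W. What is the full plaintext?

WQBNSPN

From the crib: J(9)−W(22)=-13≡13, so the shift is 13.
Subtract 13 from each ciphertext letter:
J(9): 9−13=-4≡22 → W
D(3): 3−13=-10≡16 → Q
O(14): 14−13=1 → B
A(0): 0−13=-13≡13 → N
F(5): 5−13=-8≡18 → S
C(2): 2−13=-11≡15 → P
A(0): 0−13=-13≡13 → N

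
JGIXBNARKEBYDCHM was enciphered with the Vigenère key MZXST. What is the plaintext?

Repeat the key across the ciphertext: MZXSTMZXSTMZXSTM
J(9)−M(12): -3≡23 → X
G(6)−Z(25): -19≡7 → H
I(8)−X(23): -15≡11 → L
X(23)−S(18): 5 → F
B(1)−T(19): -18≡8 → I
N(13)−M(12): 1 → B
A(0)−Z(25): -25≡1 → B
R(17)−X(23): -6≡20 → U
K(10)−S(18): -8≡18 → S
E(4)−T(19): -15≡11 → L
B(1)−M(12): -11≡15 → P
Y(24)−Z(25): -1≡25 → Z
D(3)−X(23): -20≡6 → G
C(2)−S(18): -16≡10 → K
H(7)−T(19): -12≡14 → O
M(12)−M(12): 0 → A

XHLFIBBUSLPZGKOA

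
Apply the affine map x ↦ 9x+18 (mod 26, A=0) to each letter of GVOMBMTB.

UZOWBWHB

G(6): 9·6+18=72≡20 → U
V(21): 9·21+18=207≡25 → Z
O(14): 9·14+18=144≡14 → O
M(12): 9·12+18=126≡22 → W
B(1): 9·1+18=27≡1 → B
M(12): 9·12+18=126≡22 → W
T(19): 9·19+18=189≡7 → H
B(1): 9·1+18=27≡1 → B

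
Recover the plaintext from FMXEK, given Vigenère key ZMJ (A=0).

GAOFY

Repeat the key across the ciphertext: ZMJZM
F(5)−Z(25): -20≡6 → G
M(12)−M(12): 0 → A
X(23)−J(9): 14 → O
E(4)−Z(25): -21≡5 → F
K(10)−M(12): -2≡24 → Y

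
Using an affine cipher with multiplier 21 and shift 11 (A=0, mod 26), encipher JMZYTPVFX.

SDQVUOKMA

J(9): 21·9+11=200≡18 → S
M(12): 21·12+11=263≡3 → D
Z(25): 21·25+11=536≡16 → Q
Y(24): 21·24+11=515≡21 → V
T(19): 21·19+11=410≡20 → U
P(15): 21·15+11=326≡14 → O
V(21): 21·21+11=452≡10 → K
F(5): 21·5+11=116≡12 → M
X(23): 21·23+11=494≡0 → A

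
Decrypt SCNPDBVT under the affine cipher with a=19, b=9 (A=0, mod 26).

The inverse of 19 mod 26 is 11, since 19·11=209≡1. Apply D(y)=11·(y−9) mod 26:
S(18): 11·(18−9)=99≡21 → V
C(2): 11·(2−9)=-77≡1 → B
N(13): 11·(13−9)=44≡18 → S
P(15): 11·(15−9)=66≡14 → O
D(3): 11·(3−9)=-66≡12 → M
B(1): 11·(1−9)=-88≡16 → Q
V(21): 11·(21−9)=132≡2 → C
T(19): 11·(19−9)=110≡6 → G

VBSOMQCG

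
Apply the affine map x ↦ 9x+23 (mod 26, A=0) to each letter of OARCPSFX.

O(14): 9·14+23=149≡19 → T
A(0): 9·0+23=23 → X
R(17): 9·17+23=176≡20 → U
C(2): 9·2+23=41≡15 → P
P(15): 9·15+23=158≡2 → C
S(18): 9·18+23=185≡3 → D
F(5): 9·5+23=68≡16 → Q
X(23): 9·23+23=230≡22 → W

TXUPCDQW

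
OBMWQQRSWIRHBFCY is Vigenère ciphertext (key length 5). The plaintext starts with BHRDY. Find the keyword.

Subtract each crib letter from the matching ciphertext letter (mod 26):
O(14)−B(1)=13 → N
B(1)−H(7)=-6≡20 → U
M(12)−R(17)=-5≡21 → V
W(22)−D(3)=19 → T
Q(16)−Y(24)=-8≡18 → S

NUVTS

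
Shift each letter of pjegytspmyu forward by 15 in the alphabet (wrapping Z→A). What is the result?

eytvnihebnj

p(15): 15+15=30≡4 → e
j(9): 9+15=24 → y
e(4): 4+15=19 → t
g(6): 6+15=21 → v
y(24): 24+15=39≡13 → n
t(19): 19+15=34≡8 → i
s(18): 18+15=33≡7 → h
p(15): 15+15=30≡4 → e
m(12): 12+15=27≡1 → b
y(24): 24+15=39≡13 → n
u(20): 20+15=35≡9 → j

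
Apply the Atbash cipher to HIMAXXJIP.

H(7) → S(18)
I(8) → R(17)
M(12) → N(13)
A(0) → Z(25)
X(23) → C(2)
X(23) → C(2)
J(9) → Q(16)
I(8) → R(17)
P(15) → K(10)

SRNZCCQRK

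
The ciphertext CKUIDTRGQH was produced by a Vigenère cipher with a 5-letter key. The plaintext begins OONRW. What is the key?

OWHRH

Subtract each crib letter from the matching ciphertext letter (mod 26):
C(2)−O(14)=-12≡14 → O
K(10)−O(14)=-4≡22 → W
U(20)−N(13)=7 → H
I(8)−R(17)=-9≡17 → R
D(3)−W(22)=-19≡7 → H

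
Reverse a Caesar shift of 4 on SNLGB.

S(18): 18−4=14 → O
N(13): 13−4=9 → J
L(11): 11−4=7 → H
G(6): 6−4=2 → C
B(1): 1−4=-3≡23 → X

OJHCX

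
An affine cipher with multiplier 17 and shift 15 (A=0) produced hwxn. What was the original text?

The inverse of 17 mod 26 is 23, since 17·23=391≡1. Apply D(y)=23·(y−15) mod 26:
h(7): 23·(7−15)=-184≡24 → y
w(22): 23·(22−15)=161≡5 → f
x(23): 23·(23−15)=184≡2 → c
n(13): 23·(13−15)=-46≡6 → g

yfcg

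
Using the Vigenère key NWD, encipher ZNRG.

MJUT

Repeat the key across the message: NWDN
Z(25)+N(13): 38≡12 → M
N(13)+W(22): 35≡9 → J
R(17)+D(3): 20 → U
G(6)+N(13): 19 → T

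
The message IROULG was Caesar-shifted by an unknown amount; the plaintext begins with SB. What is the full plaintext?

From the crib: I(8)−S(18)=-10≡16, so the shift is 16.
Subtract 16 from each ciphertext letter:
I(8): 8−16=-8≡18 → S
R(17): 17−16=1 → B
O(14): 14−16=-2≡24 → Y
U(20): 20−16=4 → E
L(11): 11−16=-5≡21 → V
G(6): 6−16=-10≡16 → Q

SBYEVQ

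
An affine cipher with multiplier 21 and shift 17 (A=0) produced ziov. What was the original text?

ohlu

The inverse of 21 mod 26 is 5, since 21·5=105≡1. Apply D(y)=5·(y−17) mod 26:
z(25): 5·(25−17)=40≡14 → o
i(8): 5·(8−17)=-45≡7 → h
o(14): 5·(14−17)=-15≡11 → l
v(21): 5·(21−17)=20 → u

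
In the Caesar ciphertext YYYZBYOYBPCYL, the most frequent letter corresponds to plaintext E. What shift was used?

The most frequent ciphertext letter is Y (appears 6 times).
Y is position 24; E is position 4.
Shift = 20.

20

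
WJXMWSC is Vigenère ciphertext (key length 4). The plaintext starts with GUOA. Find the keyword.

QPJM

Subtract each crib letter from the matching ciphertext letter (mod 26):
W(22)−G(6)=16 → Q
J(9)−U(20)=-11≡15 → P
X(23)−O(14)=9 → J
M(12)−A(0)=12 → M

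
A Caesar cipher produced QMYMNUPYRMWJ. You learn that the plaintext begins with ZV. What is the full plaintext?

ZVHVWDYHAVFS

From the crib: Q(16)−Z(25)=-9≡17, so the shift is 17.
Subtract 17 from each ciphertext letter:
Q(16): 16−17=-1≡25 → Z
M(12): 12−17=-5≡21 → V
Y(24): 24−17=7 → H
M(12): 12−17=-5≡21 → V
N(13): 13−17=-4≡22 → W
U(20): 20−17=3 → D
P(15): 15−17=-2≡24 → Y
Y(24): 24−17=7 → H
R(17): 17−17=0 → A
M(12): 12−17=-5≡21 → V
W(22): 22−17=5 → F
J(9): 9−17=-8≡18 → S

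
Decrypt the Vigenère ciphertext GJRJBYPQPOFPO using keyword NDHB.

Repeat the key across the ciphertext: NDHBNDHBNDHBN
G(6)−N(13): -7≡19 → T
J(9)−D(3): 6 → G
R(17)−H(7): 10 → K
J(9)−B(1): 8 → I
B(1)−N(13): -12≡14 → O
Y(24)−D(3): 21 → V
P(15)−H(7): 8 → I
Q(16)−B(1): 15 → P
P(15)−N(13): 2 → C
O(14)−D(3): 11 → L
F(5)−H(7): -2≡24 → Y
P(15)−B(1): 14 → O
O(14)−N(13): 1 → B

TGKIOVIPCLYOB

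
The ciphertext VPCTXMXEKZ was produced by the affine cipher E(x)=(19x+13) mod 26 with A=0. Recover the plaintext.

KWJOGPGFTC

The inverse of 19 mod 26 is 11, since 19·11=209≡1. Apply D(y)=11·(y−13) mod 26:
V(21): 11·(21−13)=88≡10 → K
P(15): 11·(15−13)=22 → W
C(2): 11·(2−13)=-121≡9 → J
T(19): 11·(19−13)=66≡14 → O
X(23): 11·(23−13)=110≡6 → G
M(12): 11·(12−13)=-11≡15 → P
X(23): 11·(23−13)=110≡6 → G
E(4): 11·(4−13)=-99≡5 → F
K(10): 11·(10−13)=-33≡19 → T
Z(25): 11·(25−13)=132≡2 → C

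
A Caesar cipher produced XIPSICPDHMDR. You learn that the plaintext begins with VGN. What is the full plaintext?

From the crib: X(23)−V(21)=2, so the shift is 2.
Subtract 2 from each ciphertext letter:
X(23): 23−2=21 → V
I(8): 8−2=6 → G
P(15): 15−2=13 → N
S(18): 18−2=16 → Q
I(8): 8−2=6 → G
C(2): 2−2=0 → A
P(15): 15−2=13 → N
D(3): 3−2=1 → B
H(7): 7−2=5 → F
M(12): 12−2=10 → K
D(3): 3−2=1 → B
R(17): 17−2=15 → P

VGNQGANBFKBP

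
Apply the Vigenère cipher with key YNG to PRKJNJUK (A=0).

NEQHAPSX

Repeat the key across the message: YNGYNGYN
P(15)+Y(24): 39≡13 → N
R(17)+N(13): 30≡4 → E
K(10)+G(6): 16 → Q
J(9)+Y(24): 33≡7 → H
N(13)+N(13): 26≡0 → A
J(9)+G(6): 15 → P
U(20)+Y(24): 44≡18 → S
K(10)+N(13): 23 → X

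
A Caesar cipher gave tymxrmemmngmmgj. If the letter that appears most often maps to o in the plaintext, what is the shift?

The most frequent ciphertext letter is m (appears 6 times).
m is position 12; o is position 14.
Shift = -2≡24.

24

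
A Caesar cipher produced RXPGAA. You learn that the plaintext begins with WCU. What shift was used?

21

From the crib: R(17)−W(22)=-5≡21, so the shift is 21.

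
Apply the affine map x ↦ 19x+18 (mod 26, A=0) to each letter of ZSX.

ZWN

Z(25): 19·25+18=493≡25 → Z
S(18): 19·18+18=360≡22 → W
X(23): 19·23+18=455≡13 → N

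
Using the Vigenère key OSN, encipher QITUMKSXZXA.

Repeat the key across the message: OSNOSNOSNOS
Q(16)+O(14): 30≡4 → E
I(8)+S(18): 26≡0 → A
T(19)+N(13): 32≡6 → G
U(20)+O(14): 34≡8 → I
M(12)+S(18): 30≡4 → E
K(10)+N(13): 23 → X
S(18)+O(14): 32≡6 → G
X(23)+S(18): 41≡15 → P
Z(25)+N(13): 38≡12 → M
X(23)+O(14): 37≡11 → L
A(0)+S(18): 18 → S

EAGIEXGPMLS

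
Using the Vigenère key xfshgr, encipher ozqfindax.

Repeat the key across the message: xfshgrxfs
o(14)+x(23): 37≡11 → l
z(25)+f(5): 30≡4 → e
q(16)+s(18): 34≡8 → i
f(5)+h(7): 12 → m
i(8)+g(6): 14 → o
n(13)+r(17): 30≡4 → e
d(3)+x(23): 26≡0 → a
a(0)+f(5): 5 → f
x(23)+s(18): 41≡15 → p

leimoeafp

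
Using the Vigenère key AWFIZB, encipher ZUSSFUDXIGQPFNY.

ZQXAEVDTNOPQFJD

Repeat the key across the message: AWFIZBAWFIZBAWF
Z(25)+A(0): 25 → Z
U(20)+W(22): 42≡16 → Q
S(18)+F(5): 23 → X
S(18)+I(8): 26≡0 → A
F(5)+Z(25): 30≡4 → E
U(20)+B(1): 21 → V
D(3)+A(0): 3 → D
X(23)+W(22): 45≡19 → T
I(8)+F(5): 13 → N
G(6)+I(8): 14 → O
Q(16)+Z(25): 41≡15 → P
P(15)+B(1): 16 → Q
F(5)+A(0): 5 → F
N(13)+W(22): 35≡9 → J
Y(24)+F(5): 29≡3 → D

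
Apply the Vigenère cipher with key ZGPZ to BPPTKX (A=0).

Repeat the key across the message: ZGPZZG
B(1)+Z(25): 26≡0 → A
P(15)+G(6): 21 → V
P(15)+P(15): 30≡4 → E
T(19)+Z(25): 44≡18 → S
K(10)+Z(25): 35≡9 → J
X(23)+G(6): 29≡3 → D

AVESJD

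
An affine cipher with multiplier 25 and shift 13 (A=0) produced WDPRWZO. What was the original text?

RKYWROZ

The inverse of 25 mod 26 is 25, since 25·25=625≡1. Apply D(y)=25·(y−13) mod 26:
W(22): 25·(22−13)=225≡17 → R
D(3): 25·(3−13)=-250≡10 → K
P(15): 25·(15−13)=50≡24 → Y
R(17): 25·(17−13)=100≡22 → W
W(22): 25·(22−13)=225≡17 → R
Z(25): 25·(25−13)=300≡14 → O
O(14): 25·(14−13)=25 → Z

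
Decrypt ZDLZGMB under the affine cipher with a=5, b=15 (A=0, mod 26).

The inverse of 5 mod 26 is 21, since 5·21=105≡1. Apply D(y)=21·(y−15) mod 26:
Z(25): 21·(25−15)=210≡2 → C
D(3): 21·(3−15)=-252≡8 → I
L(11): 21·(11−15)=-84≡20 → U
Z(25): 21·(25−15)=210≡2 → C
G(6): 21·(6−15)=-189≡19 → T
M(12): 21·(12−15)=-63≡15 → P
B(1): 21·(1−15)=-294≡18 → S

CIUCTPS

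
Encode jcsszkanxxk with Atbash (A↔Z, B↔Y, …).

qxhhapzmccp

j(9) → q(16)
c(2) → x(23)
s(18) → h(7)
s(18) → h(7)
z(25) → a(0)
k(10) → p(15)
a(0) → z(25)
n(13) → m(12)
x(23) → c(2)
x(23) → c(2)
k(10) → p(15)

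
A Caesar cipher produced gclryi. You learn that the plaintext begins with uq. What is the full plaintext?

From the crib: g(6)−u(20)=-14≡12, so the shift is 12.
Subtract 12 from each ciphertext letter:
g(6): 6−12=-6≡20 → u
c(2): 2−12=-10≡16 → q
l(11): 11−12=-1≡25 → z
r(17): 17−12=5 → f
y(24): 24−12=12 → m
i(8): 8−12=-4≡22 → w

uqzfmw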